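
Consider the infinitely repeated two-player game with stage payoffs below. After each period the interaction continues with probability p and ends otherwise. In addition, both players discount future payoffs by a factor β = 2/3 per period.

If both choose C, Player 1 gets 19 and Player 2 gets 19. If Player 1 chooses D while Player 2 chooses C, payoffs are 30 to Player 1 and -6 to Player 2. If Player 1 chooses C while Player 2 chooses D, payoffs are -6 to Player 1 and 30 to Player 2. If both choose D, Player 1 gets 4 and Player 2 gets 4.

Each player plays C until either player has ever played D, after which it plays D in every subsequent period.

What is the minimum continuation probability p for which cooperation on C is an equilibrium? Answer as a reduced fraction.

With continuation probability p and discount β, the effective per-period discount factor is βp.
Grim-trigger IC: βp ≥ (30−19)/(30−4) = 11/26.
So p ≥ (11/26)/(2/3) = 33/52.

33/52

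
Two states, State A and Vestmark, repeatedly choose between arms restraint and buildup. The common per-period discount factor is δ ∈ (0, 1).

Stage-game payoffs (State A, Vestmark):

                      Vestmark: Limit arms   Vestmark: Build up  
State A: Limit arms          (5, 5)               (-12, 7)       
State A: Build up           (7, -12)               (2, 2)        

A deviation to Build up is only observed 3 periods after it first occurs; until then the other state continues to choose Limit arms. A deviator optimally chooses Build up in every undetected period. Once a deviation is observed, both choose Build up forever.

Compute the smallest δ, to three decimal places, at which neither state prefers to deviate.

0.737

Deviating for the 3 undetected periods gains 7−5 = 2 per period over cooperation, then loses 5−2 = 3 per period forever once punishment starts.
Gain: 2(1 + δ + … + δ^2); loss: 3·δ^3/(1−δ).
No profitable deviation ⇔ 2(1−δ^3) ≤ 3·δ^3, i.e. δ^3 ≥ 2/(2+3) = 2/5.
Hence δ ≥ (2/5)^(1/3) ≈ 0.737.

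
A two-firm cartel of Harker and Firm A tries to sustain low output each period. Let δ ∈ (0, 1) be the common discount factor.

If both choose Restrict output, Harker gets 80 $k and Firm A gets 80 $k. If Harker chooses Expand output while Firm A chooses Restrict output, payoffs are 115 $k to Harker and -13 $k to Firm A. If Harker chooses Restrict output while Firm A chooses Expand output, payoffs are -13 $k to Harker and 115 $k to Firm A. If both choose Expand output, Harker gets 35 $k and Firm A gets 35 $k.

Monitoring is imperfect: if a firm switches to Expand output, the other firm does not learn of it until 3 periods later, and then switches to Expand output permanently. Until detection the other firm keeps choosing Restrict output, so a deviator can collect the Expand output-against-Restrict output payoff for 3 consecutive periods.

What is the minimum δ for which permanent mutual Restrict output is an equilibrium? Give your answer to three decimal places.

A deviator earns 115 for 3 periods, then 35 forever; cooperating earns 80 forever. Multiplying the IC by (1−δ):
80 ≥ 115(1−δ^3) + 35δ^3, so 80·δ^3 ≥ 35 and δ^3 ≥ 7/16.
δ ≥ (7/16)^(1/3) ≈ 0.759.

0.759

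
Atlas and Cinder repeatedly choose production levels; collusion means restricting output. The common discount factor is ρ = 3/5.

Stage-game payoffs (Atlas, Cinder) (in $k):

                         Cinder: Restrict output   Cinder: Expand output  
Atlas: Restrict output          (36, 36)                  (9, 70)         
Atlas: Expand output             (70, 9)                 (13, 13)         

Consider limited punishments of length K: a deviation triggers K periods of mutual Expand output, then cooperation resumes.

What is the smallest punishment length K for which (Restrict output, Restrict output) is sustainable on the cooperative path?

No profitable deviation requires (36−13)(ρ+…+ρ^K) ≥ 70−36, i.e. ρ+…+ρ^K ≥ 34/23 ≈ 1.4783.
With ρ = 3/5, the partial sums are K=1: 0.6000, K=2: 0.9600, …, K=7: 1.4580, K=8: 1.4748, K=9: 1.4849.
K = 9 is the first length at which the sum reaches 1.4783.

9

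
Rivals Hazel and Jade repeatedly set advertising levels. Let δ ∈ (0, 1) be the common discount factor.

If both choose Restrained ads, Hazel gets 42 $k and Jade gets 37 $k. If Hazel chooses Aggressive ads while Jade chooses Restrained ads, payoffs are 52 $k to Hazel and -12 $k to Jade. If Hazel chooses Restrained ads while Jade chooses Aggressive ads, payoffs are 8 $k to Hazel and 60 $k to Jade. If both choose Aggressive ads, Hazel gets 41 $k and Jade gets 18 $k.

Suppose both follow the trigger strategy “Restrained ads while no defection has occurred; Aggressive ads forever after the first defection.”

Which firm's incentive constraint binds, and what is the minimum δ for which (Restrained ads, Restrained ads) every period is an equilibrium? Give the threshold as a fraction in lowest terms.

Hazel; δ ≥ 10/11

Hazel: cooperation gives 42 each period; deviation gives 52 once then 41 forever.
  42/(1−δ) ≥ 52 + 41δ/(1−δ) ⇒ δ ≥ 10/11.
Jade: cooperation gives 37 each period; deviation gives 60 once then 18 forever.
  δ ≥ 23/42.
Both must hold, so the binding constraint is Hazel's: δ ≥ 10/11.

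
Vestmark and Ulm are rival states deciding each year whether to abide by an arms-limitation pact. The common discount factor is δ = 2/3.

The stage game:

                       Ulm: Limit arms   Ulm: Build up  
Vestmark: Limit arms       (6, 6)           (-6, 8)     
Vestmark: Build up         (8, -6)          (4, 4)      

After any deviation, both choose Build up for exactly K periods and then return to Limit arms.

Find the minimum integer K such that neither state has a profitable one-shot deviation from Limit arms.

No profitable deviation requires (6−4)(δ+…+δ^K) ≥ 8−6, i.e. δ+…+δ^K ≥ 1 ≈ 1.0000.
With δ = 2/3, the partial sums are K=1: 0.6667, K=2: 1.1111.
K = 2 is the first length at which the sum reaches 1.0000.

2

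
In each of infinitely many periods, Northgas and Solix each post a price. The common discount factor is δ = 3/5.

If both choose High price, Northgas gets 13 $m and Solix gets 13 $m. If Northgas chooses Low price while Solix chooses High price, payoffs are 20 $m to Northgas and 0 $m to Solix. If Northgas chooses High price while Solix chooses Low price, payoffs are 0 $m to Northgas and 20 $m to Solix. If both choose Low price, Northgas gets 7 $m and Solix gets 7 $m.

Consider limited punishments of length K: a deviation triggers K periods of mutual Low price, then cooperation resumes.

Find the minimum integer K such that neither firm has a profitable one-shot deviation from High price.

3

No profitable deviation requires (13−7)(δ+…+δ^K) ≥ 20−13, i.e. δ+…+δ^K ≥ 7/6 ≈ 1.1667.
With δ = 3/5, the partial sums are K=1: 0.6000, K=2: 0.9600, K=3: 1.1760.
K = 3 is the first length at which the sum reaches 1.1667.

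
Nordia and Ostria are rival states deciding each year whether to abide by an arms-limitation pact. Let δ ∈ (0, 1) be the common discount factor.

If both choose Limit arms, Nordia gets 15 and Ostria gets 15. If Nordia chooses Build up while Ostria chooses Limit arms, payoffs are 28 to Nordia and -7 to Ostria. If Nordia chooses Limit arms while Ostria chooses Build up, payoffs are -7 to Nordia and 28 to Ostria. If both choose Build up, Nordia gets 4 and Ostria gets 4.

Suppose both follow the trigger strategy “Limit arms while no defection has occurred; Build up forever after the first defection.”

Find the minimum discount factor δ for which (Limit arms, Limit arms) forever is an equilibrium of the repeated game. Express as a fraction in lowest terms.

Cooperation forever yields 15 each period: 15/(1−δ).
Deviating yields 28 once, then 4 forever: 28 + 4δ/(1−δ).
No profitable deviation requires 15/(1−δ) ≥ 28 + 4δ/(1−δ).
Multiplying by (1−δ): 15 ≥ 28(1−δ) + 4δ = 28 − 24δ.
So 24δ ≥ 13, i.e. δ ≥ 13/24.

13/24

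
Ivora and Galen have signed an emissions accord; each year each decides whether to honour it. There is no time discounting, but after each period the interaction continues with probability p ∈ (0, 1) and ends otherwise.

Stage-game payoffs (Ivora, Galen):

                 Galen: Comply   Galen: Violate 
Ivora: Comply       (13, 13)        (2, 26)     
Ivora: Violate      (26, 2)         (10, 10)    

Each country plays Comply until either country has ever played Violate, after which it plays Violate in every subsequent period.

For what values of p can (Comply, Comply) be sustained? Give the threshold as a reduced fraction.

With no time discounting, the continuation probability p plays the role of the discount factor.
Grim-trigger IC: 13/(1−p) ≥ 26 + 10p/(1−p) ⇒ p ≥ (26−13)/(26−10) = 13/16.

13/16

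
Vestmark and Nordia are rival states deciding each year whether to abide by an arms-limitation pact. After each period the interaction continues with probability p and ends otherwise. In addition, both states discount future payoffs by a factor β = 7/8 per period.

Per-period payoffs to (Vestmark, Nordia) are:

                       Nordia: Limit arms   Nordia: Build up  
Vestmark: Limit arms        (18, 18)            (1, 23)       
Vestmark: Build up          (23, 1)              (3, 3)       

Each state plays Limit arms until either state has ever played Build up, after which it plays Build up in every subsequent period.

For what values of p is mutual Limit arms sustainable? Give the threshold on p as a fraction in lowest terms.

2/7

Expected continuation weight on next period's payoff is β·p = 7/8·p, which plays the role of the discount factor.
Cooperation requires 7/8·p ≥ (23−18)/(23−3) = 1/4, hence p ≥ 2/7.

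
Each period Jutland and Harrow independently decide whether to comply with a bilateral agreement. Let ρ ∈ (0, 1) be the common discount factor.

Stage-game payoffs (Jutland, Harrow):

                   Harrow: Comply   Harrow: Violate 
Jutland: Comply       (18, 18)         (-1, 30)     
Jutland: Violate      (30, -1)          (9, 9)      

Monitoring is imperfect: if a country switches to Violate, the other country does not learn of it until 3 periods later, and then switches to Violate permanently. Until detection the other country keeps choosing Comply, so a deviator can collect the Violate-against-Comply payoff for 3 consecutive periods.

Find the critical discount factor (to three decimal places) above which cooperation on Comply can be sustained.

0.830

The best deviation is to choose Violate for all 3 undetected periods, earning 30 each, then 9 forever once detected.
Deviation value: 30(1−ρ^3)/(1−ρ) + 9ρ^3/(1−ρ); cooperation value: 18/(1−ρ).
IC: 18 ≥ 30(1−ρ^3) + 9ρ^3 = 30 − 21ρ^3.
So ρ^3 ≥ 12/21 = 4/7, giving ρ ≥ (4/7)^(1/3) ≈ 0.830.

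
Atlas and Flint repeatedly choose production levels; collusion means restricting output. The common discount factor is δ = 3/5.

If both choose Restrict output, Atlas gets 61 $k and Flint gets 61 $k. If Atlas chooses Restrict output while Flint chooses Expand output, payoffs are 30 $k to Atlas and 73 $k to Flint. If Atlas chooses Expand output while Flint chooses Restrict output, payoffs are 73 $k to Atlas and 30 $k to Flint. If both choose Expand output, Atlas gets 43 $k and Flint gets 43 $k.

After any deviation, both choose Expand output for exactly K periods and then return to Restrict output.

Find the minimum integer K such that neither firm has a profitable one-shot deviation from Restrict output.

Need Σ_{k=1}^{K} δ^k ≥ (73−61)/(61−43) = 0.6667 at δ = 3/5.
At K = 1 the sum is 0.6000 < 0.6667; at K = 2 it is 0.9600 ≥ 0.6667.
So the minimum punishment length is K = 2.

2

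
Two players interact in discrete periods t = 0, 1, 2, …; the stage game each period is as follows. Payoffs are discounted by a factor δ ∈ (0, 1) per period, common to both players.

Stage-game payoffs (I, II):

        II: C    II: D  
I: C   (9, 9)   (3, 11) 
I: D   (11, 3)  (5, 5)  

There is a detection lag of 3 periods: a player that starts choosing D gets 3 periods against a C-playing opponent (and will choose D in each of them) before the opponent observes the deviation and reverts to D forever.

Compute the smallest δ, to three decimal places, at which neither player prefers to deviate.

0.693

The best deviation is to choose D for all 3 undetected periods, earning 11 each, then 5 forever once detected.
Deviation value: 11(1−δ^3)/(1−δ) + 5δ^3/(1−δ); cooperation value: 9/(1−δ).
IC: 9 ≥ 11(1−δ^3) + 5δ^3 = 11 − 6δ^3.
So δ^3 ≥ 2/6 = 1/3, giving δ ≥ (1/3)^(1/3) ≈ 0.693.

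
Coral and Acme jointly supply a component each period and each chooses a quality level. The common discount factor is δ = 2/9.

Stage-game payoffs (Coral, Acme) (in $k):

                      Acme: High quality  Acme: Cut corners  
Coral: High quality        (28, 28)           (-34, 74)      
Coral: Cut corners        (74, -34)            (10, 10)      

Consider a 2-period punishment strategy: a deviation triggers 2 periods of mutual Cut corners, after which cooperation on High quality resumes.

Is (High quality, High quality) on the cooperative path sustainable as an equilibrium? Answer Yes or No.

Comparing payoff streams over the 3 periods until play realigns: cooperate → 28(1+δ+…+δ^2); deviate → 74 + 10(δ+…+δ^2).
Cooperation is sustained iff (28−10)(δ+…+δ^2) ≥ 74−28.
δ+…+δ^2 = 2/9·(1−(2/9)^2)/(1−2/9) = 0.2716, and (74−28)/(28−10) = 2.5556.
0.2716 < 2.5556, so cooperation is not sustainable.

No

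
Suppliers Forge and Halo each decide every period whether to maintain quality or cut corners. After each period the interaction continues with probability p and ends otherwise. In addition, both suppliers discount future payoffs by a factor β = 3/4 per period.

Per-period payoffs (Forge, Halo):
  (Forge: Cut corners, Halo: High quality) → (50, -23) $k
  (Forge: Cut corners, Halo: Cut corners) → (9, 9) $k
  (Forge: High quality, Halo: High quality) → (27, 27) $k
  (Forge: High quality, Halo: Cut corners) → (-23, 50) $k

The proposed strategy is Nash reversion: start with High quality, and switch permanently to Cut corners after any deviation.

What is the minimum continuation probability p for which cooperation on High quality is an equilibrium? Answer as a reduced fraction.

Expected continuation weight on next period's payoff is β·p = 3/4·p, which plays the role of the discount factor.
Cooperation requires 3/4·p ≥ (50−27)/(50−9) = 23/41, hence p ≥ 92/123.

92/123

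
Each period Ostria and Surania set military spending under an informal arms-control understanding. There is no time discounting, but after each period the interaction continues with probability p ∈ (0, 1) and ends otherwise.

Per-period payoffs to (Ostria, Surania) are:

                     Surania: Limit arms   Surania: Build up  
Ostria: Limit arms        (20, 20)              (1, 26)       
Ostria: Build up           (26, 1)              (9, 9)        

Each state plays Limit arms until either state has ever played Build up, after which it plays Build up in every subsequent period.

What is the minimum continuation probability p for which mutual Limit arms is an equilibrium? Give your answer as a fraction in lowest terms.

6/17

With no time discounting, the continuation probability p plays the role of the discount factor.
Grim-trigger IC: 20/(1−p) ≥ 26 + 9p/(1−p) ⇒ p ≥ (26−20)/(26−9) = 6/17.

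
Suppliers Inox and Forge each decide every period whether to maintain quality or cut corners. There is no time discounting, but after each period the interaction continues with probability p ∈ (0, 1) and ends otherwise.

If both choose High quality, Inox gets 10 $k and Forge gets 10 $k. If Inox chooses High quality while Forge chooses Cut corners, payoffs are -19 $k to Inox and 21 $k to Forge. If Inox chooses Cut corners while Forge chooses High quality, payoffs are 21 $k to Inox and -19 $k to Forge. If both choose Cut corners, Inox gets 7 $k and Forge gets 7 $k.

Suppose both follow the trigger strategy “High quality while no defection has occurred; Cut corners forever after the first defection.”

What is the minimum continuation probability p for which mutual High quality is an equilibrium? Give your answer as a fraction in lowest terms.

With no time discounting, the continuation probability p plays the role of the discount factor.
Grim-trigger IC: 10/(1−p) ≥ 21 + 7p/(1−p) ⇒ p ≥ (21−10)/(21−7) = 11/14.

11/14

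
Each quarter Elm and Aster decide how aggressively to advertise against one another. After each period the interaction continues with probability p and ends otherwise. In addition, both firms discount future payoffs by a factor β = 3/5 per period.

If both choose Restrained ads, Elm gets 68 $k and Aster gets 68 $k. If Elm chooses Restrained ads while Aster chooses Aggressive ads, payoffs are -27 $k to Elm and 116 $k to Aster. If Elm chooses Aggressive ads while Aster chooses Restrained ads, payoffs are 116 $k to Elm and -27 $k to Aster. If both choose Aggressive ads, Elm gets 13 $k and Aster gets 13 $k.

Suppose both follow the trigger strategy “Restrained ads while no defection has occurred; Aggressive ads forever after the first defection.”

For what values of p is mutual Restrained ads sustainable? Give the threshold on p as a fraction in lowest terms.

With continuation probability p and discount β, the effective per-period discount factor is βp.
Grim-trigger IC: βp ≥ (116−68)/(116−13) = 48/103.
So p ≥ (48/103)/(3/5) = 80/103.

80/103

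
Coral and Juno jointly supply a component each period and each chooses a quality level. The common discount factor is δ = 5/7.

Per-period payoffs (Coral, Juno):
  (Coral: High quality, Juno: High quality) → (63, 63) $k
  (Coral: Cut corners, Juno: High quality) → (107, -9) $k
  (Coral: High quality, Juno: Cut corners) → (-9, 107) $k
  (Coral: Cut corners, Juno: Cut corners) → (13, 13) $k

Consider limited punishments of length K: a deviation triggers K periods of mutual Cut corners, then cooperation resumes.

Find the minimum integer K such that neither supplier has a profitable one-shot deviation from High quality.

2

No profitable deviation requires (63−13)(δ+…+δ^K) ≥ 107−63, i.e. δ+…+δ^K ≥ 22/25 ≈ 0.8800.
With δ = 5/7, the partial sums are K=1: 0.7143, K=2: 1.2245.
K = 2 is the first length at which the sum reaches 0.8800.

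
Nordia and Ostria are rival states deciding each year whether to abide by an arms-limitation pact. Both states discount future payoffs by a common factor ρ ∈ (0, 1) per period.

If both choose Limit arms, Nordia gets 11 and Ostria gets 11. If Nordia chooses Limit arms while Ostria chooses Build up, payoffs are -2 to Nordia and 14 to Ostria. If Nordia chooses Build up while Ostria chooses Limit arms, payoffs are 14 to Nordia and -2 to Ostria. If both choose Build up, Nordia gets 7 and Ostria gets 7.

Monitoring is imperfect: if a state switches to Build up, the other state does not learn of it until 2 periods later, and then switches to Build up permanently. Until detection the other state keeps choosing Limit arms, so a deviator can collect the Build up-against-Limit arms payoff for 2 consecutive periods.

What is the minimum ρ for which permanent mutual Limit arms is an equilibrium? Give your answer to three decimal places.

0.655

The best deviation is to choose Build up for all 2 undetected periods, earning 14 each, then 7 forever once detected.
Deviation value: 14(1−ρ^2)/(1−ρ) + 7ρ^2/(1−ρ); cooperation value: 11/(1−ρ).
IC: 11 ≥ 14(1−ρ^2) + 7ρ^2 = 14 − 7ρ^2.
So ρ^2 ≥ 3/7, giving ρ ≥ (3/7)^(1/2) ≈ 0.655.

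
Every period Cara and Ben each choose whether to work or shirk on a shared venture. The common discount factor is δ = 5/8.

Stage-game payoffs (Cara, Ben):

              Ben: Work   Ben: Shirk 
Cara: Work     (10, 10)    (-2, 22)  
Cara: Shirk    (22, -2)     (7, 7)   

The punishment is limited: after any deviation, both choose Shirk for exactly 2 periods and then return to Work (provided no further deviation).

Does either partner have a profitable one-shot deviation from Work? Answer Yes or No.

IC: δ+…+δ^2 ≥ (22−10)/(10−7) = 4.
At δ = 5/8: partial sum = 1.0156 < 4.0000. Cooperation not sustainable.

Yes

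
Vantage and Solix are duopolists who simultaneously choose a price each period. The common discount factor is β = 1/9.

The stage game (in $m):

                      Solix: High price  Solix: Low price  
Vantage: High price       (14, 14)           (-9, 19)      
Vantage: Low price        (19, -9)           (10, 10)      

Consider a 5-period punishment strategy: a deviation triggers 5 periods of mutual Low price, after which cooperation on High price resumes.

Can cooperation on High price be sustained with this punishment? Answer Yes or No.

No

Comparing payoff streams over the 6 periods until play realigns: cooperate → 14(1+β+…+β^5); deviate → 19 + 10(β+…+β^5).
Cooperation is sustained iff (14−10)(β+…+β^5) ≥ 19−14.
β+…+β^5 = 1/9·(1−(1/9)^5)/(1−1/9) = 0.1250, and (19−14)/(14−10) = 1.2500.
0.1250 < 1.2500, so cooperation is not sustainable.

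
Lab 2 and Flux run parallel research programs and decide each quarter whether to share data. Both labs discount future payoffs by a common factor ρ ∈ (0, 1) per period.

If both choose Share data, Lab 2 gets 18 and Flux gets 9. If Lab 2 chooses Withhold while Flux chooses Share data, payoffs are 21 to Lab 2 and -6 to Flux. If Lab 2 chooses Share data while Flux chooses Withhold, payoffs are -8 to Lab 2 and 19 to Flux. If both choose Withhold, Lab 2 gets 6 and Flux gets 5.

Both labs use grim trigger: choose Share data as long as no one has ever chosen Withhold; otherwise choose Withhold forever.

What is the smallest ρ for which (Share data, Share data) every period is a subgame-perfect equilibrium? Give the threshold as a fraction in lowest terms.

5/7

Lab 2's threshold: (21−18)/(21−6) = 1/5.
Flux's threshold: (19−9)/(19−5) = 5/7.
1/5 < 5/7, so Flux binds and ρ* = 5/7.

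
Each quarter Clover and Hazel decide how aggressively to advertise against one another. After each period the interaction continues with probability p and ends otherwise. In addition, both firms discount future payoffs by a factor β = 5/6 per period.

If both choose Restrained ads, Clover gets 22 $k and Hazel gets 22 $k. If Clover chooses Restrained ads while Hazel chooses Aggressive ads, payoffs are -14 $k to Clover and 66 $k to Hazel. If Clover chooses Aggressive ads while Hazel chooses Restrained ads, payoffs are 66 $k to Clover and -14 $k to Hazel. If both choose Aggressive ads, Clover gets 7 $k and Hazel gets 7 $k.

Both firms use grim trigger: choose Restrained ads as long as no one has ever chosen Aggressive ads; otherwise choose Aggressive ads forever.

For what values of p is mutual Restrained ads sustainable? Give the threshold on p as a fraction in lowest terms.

Expected continuation weight on next period's payoff is β·p = 5/6·p, which plays the role of the discount factor.
Cooperation requires 5/6·p ≥ (66−22)/(66−7) = 44/59, hence p ≥ 264/295.

264/295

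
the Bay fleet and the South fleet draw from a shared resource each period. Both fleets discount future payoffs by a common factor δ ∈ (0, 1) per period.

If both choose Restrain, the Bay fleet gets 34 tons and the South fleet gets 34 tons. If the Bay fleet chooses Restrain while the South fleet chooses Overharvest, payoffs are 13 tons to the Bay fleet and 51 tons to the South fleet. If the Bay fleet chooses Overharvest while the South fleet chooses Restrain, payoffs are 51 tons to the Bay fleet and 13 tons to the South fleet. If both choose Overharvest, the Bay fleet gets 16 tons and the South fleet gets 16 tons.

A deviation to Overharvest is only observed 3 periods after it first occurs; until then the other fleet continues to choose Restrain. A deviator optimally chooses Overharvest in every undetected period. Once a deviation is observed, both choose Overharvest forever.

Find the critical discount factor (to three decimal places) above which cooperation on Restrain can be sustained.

0.786

A deviator earns 51 for 3 periods, then 16 forever; cooperating earns 34 forever. Multiplying the IC by (1−δ):
34 ≥ 51(1−δ^3) + 16δ^3, so 35·δ^3 ≥ 17 and δ^3 ≥ 17/35.
δ ≥ (17/35)^(1/3) ≈ 0.786.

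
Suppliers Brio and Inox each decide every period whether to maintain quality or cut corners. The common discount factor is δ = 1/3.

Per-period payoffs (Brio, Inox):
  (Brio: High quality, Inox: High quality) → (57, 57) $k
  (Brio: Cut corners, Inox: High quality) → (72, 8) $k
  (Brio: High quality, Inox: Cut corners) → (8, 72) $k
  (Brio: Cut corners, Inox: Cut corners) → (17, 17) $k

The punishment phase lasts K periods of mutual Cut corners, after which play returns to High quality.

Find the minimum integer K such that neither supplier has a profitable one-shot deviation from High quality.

IC: δ(1−δ^K)/(1−δ) ≥ (72−57)/(57−17) = 3/8.
With δ = 1/3: need 1 − δ^K ≥ 3/8·(1−1/3)/(1/3), i.e. δ^K ≤ 0.2500.
Since (1/3)^1 = 0.3333 and (1/3)^2 = 0.1111, the smallest such K is 2.

2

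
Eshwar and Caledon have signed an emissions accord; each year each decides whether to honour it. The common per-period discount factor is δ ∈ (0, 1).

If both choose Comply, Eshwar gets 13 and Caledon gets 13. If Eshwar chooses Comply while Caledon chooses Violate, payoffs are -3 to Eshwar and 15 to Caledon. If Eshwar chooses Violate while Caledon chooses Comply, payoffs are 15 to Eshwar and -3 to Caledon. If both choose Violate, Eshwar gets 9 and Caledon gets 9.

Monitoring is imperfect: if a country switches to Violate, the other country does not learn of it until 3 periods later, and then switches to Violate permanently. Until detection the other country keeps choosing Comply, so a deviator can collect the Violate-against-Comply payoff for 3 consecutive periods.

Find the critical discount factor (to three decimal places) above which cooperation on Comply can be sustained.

The best deviation is to choose Violate for all 3 undetected periods, earning 15 each, then 9 forever once detected.
Deviation value: 15(1−δ^3)/(1−δ) + 9δ^3/(1−δ); cooperation value: 13/(1−δ).
IC: 13 ≥ 15(1−δ^3) + 9δ^3 = 15 − 6δ^3.
So δ^3 ≥ 2/6 = 1/3, giving δ ≥ (1/3)^(1/3) ≈ 0.693.

0.693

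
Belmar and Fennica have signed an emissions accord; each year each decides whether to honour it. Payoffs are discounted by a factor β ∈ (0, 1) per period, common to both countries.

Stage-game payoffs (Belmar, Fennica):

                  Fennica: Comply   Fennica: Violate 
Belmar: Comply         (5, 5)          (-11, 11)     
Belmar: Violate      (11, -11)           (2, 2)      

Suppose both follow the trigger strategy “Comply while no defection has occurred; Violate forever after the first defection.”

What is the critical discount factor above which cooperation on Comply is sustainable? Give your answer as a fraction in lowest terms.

2/3

Cooperation forever yields 5 each period: 5/(1−β).
Deviating yields 11 once, then 2 forever: 11 + 2β/(1−β).
No profitable deviation requires 5/(1−β) ≥ 11 + 2β/(1−β).
Multiplying by (1−β): 5 ≥ 11(1−β) + 2β = 11 − 9β.
So 9β ≥ 6, i.e. β ≥ 6/9 = 2/3.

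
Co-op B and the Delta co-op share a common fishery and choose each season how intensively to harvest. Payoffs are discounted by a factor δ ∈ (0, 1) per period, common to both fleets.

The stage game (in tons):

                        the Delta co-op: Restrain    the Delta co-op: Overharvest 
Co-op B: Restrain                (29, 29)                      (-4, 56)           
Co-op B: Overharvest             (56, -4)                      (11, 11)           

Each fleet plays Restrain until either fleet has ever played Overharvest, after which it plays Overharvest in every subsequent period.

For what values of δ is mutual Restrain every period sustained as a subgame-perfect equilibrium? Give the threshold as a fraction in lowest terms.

Under grim trigger the critical discount factor is (T−C)/(T−P) with T = 56, C = 29, P = 11.
δ* = (56−29)/(56−11) = 27/45 = 3/5.

3/5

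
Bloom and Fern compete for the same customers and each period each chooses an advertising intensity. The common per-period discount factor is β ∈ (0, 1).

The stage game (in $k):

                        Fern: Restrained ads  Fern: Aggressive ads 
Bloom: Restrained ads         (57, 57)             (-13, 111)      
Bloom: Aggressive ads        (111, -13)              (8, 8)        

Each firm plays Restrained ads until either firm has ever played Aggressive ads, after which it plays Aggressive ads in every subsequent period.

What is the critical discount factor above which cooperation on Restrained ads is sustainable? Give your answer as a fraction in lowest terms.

54/103

Cooperation forever yields 57 each period: 57/(1−β).
Deviating yields 111 once, then 8 forever: 111 + 8β/(1−β).
No profitable deviation requires 57/(1−β) ≥ 111 + 8β/(1−β).
Multiplying by (1−β): 57 ≥ 111(1−β) + 8β = 111 − 103β.
So 103β ≥ 54, i.e. β ≥ 54/103.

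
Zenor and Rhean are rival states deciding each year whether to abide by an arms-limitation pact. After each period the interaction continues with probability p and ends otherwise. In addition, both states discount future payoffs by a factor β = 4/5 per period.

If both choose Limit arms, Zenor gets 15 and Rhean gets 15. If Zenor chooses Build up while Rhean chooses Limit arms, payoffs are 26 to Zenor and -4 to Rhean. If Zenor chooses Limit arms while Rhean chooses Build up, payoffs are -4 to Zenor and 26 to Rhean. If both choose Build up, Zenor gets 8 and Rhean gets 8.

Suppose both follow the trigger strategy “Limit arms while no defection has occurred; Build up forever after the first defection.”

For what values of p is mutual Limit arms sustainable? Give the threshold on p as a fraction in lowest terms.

Expected continuation weight on next period's payoff is β·p = 4/5·p, which plays the role of the discount factor.
Cooperation requires 4/5·p ≥ (26−15)/(26−8) = 11/18, hence p ≥ 55/72.

55/72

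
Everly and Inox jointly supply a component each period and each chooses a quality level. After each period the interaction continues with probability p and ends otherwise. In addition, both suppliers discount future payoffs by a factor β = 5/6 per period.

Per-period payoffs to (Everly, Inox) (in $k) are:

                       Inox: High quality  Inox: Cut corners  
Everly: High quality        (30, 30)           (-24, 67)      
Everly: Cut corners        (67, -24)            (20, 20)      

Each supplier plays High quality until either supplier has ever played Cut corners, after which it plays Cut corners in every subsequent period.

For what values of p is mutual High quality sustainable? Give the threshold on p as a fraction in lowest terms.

Expected continuation weight on next period's payoff is β·p = 5/6·p, which plays the role of the discount factor.
Cooperation requires 5/6·p ≥ (67−30)/(67−20) = 37/47, hence p ≥ 222/235.

222/235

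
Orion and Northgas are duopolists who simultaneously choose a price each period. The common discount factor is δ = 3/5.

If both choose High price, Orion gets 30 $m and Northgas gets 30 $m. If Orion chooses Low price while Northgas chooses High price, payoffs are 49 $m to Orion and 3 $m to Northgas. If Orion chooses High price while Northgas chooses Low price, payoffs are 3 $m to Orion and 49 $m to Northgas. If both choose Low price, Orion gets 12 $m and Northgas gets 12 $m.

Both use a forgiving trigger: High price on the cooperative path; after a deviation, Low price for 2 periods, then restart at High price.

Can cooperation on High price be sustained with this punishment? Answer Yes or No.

Comparing payoff streams over the 3 periods until play realigns: cooperate → 30(1+δ+…+δ^2); deviate → 49 + 12(δ+…+δ^2).
Cooperation is sustained iff (30−12)(δ+…+δ^2) ≥ 49−30.
δ+…+δ^2 = 3/5·(1−(3/5)^2)/(1−3/5) = 0.9600, and (49−30)/(30−12) = 1.0556.
0.9600 < 1.0556, so cooperation is not sustainable.

No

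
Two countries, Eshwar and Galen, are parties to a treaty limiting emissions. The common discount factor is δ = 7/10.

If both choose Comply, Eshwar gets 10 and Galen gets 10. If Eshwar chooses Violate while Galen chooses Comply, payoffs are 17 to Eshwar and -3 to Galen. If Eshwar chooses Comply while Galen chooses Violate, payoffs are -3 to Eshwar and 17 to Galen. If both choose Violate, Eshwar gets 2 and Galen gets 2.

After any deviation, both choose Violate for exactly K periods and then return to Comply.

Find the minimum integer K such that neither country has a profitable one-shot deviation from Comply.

2

IC: δ(1−δ^K)/(1−δ) ≥ (17−10)/(10−2) = 7/8.
With δ = 7/10: need 1 − δ^K ≥ 7/8·(1−7/10)/(7/10), i.e. δ^K ≤ 0.6250.
Since (7/10)^1 = 0.7000 and (7/10)^2 = 0.4900, the smallest such K is 2.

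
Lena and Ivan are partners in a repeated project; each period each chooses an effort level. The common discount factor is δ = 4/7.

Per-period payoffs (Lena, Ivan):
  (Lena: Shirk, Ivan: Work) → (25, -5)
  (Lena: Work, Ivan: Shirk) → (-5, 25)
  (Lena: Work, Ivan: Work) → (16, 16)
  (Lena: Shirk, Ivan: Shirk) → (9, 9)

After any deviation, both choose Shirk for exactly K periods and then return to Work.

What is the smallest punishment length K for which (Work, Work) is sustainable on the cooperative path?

6

IC: δ(1−δ^K)/(1−δ) ≥ (25−16)/(16−9) = 9/7.
With δ = 4/7: need 1 − δ^K ≥ 9/7·(1−4/7)/(4/7), i.e. δ^K ≤ 0.0357.
Since (4/7)^5 = 0.0609 and (4/7)^6 = 0.0348, the smallest such K is 6.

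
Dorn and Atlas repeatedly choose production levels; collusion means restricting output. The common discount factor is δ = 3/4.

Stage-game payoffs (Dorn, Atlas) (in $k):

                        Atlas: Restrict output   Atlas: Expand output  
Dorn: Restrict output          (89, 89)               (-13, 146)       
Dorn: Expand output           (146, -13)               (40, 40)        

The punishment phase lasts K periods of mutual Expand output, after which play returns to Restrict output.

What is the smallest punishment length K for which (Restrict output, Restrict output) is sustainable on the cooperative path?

Need Σ_{k=1}^{K} δ^k ≥ (146−89)/(89−40) = 1.1633 at δ = 3/4.
At K = 1 the sum is 0.7500 < 1.1633; at K = 2 it is 1.3125 ≥ 1.1633.
So the minimum punishment length is K = 2.

2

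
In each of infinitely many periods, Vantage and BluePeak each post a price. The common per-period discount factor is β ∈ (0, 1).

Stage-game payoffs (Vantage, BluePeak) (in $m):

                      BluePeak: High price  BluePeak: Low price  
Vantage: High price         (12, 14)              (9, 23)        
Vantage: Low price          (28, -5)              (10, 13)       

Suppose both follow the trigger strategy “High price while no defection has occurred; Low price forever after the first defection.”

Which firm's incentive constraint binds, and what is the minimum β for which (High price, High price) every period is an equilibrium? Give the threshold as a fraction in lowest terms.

BluePeak; β ≥ 9/10

For Vantage: deviation gain 28−12 = 16, per-period punishment loss 12−10 = 2. IC gives β ≥ 16/18 = 8/9.
For BluePeak: gain 9, loss 1 per period, so β ≥ 9/10.
The tighter constraint is BluePeak's, so cooperation needs β ≥ 9/10.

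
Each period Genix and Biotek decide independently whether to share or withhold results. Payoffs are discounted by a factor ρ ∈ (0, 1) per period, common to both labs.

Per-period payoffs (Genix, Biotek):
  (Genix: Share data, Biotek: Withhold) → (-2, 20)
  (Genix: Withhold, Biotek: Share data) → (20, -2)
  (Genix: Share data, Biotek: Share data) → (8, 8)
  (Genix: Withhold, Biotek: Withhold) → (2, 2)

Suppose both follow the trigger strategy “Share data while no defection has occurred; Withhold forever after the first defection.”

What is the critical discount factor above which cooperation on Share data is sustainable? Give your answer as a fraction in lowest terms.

2/3

8/(1−ρ) ≥ 20 + 2ρ/(1−ρ)
8 ≥ 20 − 18ρ
ρ ≥ 12/18 = 2/3.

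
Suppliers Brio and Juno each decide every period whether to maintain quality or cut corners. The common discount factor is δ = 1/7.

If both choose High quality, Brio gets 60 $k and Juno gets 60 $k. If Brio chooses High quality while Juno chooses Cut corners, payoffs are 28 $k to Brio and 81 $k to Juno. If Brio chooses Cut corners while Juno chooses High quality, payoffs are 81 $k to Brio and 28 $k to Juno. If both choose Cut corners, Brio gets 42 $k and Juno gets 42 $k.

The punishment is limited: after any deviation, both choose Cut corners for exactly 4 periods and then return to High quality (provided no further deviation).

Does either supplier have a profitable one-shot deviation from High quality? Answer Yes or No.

IC: δ+…+δ^4 ≥ (81−60)/(60−42) = 7/6.
At δ = 1/7: partial sum = 0.1666 < 1.1667. Cooperation not sustainable.

Yes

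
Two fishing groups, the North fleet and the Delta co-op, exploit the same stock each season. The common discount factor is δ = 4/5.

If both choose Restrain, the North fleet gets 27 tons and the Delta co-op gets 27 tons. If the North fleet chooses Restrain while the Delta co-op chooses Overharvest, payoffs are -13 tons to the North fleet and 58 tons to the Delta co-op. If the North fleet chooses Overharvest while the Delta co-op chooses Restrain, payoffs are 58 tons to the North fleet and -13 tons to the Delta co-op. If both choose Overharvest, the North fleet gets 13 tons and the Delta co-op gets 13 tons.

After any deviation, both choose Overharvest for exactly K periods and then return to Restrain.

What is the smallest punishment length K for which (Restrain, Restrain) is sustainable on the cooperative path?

4

No profitable deviation requires (27−13)(δ+…+δ^K) ≥ 58−27, i.e. δ+…+δ^K ≥ 31/14 ≈ 2.2143.
With δ = 4/5, the partial sums are K=1: 0.8000, K=2: 1.4400, K=3: 1.9520, K=4: 2.3616.
K = 4 is the first length at which the sum reaches 2.2143.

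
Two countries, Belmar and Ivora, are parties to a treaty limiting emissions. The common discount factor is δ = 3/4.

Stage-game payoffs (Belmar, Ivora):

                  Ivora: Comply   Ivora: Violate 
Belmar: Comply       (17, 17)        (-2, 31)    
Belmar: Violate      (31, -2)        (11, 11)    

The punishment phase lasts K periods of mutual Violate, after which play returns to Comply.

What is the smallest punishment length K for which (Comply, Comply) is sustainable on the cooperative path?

IC: δ(1−δ^K)/(1−δ) ≥ (31−17)/(17−11) = 7/3.
With δ = 3/4: need 1 − δ^K ≥ 7/3·(1−3/4)/(3/4), i.e. δ^K ≤ 0.2222.
Since (3/4)^5 = 0.2373 and (3/4)^6 = 0.1780, the smallest such K is 6.

6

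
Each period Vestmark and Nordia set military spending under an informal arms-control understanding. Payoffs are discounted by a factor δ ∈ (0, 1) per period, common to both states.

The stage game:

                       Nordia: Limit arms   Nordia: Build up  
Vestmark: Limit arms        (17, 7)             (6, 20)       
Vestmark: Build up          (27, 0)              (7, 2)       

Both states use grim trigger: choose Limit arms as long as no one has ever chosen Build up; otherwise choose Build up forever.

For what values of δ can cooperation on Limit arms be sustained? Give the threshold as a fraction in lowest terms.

Vestmark: cooperation gives 17 each period; deviation gives 27 once then 7 forever.
  17/(1−δ) ≥ 27 + 7δ/(1−δ) ⇒ δ ≥ 10/20 = 1/2.
Nordia: cooperation gives 7 each period; deviation gives 20 once then 2 forever.
  δ ≥ 13/18.
Both must hold, so the binding constraint is Nordia's: δ ≥ 13/18.

13/18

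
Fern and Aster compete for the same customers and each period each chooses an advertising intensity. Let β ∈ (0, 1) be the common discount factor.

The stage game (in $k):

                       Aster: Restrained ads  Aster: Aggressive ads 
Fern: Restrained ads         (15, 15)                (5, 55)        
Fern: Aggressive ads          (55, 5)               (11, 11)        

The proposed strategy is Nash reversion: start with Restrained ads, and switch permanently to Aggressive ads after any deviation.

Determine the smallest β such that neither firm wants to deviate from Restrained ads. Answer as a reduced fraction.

10/11

Under grim trigger the critical discount factor is (T−C)/(T−P) with T = 55, C = 15, P = 11.
β* = (55−15)/(55−11) = 40/44 = 10/11.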